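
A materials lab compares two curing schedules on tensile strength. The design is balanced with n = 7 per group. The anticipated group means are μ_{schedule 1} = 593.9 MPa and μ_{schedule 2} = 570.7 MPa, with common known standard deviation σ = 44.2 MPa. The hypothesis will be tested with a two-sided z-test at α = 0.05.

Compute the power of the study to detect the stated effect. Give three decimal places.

Standardized effect: d = |μ_{schedule 1} − μ_{schedule 2}| / σ = |593.9 − 570.7| / 44.2 = 0.5249
Noncentrality parameter: δ = d·√(n/2) = 0.5249 × √(7/2) = 0.9820
Critical value for a two-sided test at α = 0.05: z_{α/2} = 1.960.
Power = Φ(δ − 1.960) + Φ(−δ − 1.960) = Φ(-0.978) + Φ(-2.942) = 0.1640 + 0.0016 = 0.1657.

Power ≈ 0.166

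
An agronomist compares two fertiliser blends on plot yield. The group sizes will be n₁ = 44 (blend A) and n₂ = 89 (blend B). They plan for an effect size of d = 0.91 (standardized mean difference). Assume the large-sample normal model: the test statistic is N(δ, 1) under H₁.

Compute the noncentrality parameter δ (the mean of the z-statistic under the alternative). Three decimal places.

δ = d / √(1/n₁ + 1/n₂) = 0.91 / √(1/44 + 1/89) = 4.9378

δ ≈ 4.938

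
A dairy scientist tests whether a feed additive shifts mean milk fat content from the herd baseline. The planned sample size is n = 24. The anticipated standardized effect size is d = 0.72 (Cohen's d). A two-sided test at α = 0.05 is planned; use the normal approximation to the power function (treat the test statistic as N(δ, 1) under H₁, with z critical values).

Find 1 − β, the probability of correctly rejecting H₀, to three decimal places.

Power ≈ 0.941

Noncentrality parameter: δ = d·√n = 0.72 × √24 = 3.5273
Critical value for a two-sided test at α = 0.05: z_{α/2} = 1.960.
Power = Φ(δ − 1.960) + Φ(−δ − 1.960) = Φ(1.567) + Φ(-5.487) = 0.9415 + 0.0000 = 0.9415.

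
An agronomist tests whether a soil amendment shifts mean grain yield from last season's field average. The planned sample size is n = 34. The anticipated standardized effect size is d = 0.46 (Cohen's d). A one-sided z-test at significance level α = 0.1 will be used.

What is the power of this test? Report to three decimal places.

Power ≈ 0.919

Noncentrality parameter: δ = d·√n = 0.46 × √34 = 2.6822
Critical value for a one-sided test at α = 0.1: z_α = 1.282.
Power = Φ(δ − 1.282) = Φ(1.401) = 0.9193.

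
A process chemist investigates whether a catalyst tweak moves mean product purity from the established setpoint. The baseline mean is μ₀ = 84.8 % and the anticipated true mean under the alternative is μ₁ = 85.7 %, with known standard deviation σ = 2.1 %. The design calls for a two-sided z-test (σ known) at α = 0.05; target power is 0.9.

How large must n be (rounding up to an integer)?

Standardized effect: d = |μ₁ − μ₀| / σ = |85.7 − 84.8| / 2.1 = 0.4286
For power 0.9 need Φ(δ − z_{0.025}) = 0.9, so δ = z_{0.025} + z_{0.10} = 1.960 + 1.282 = 3.242.
(For δ > 0 the lower-tail rejection region contributes negligibly to power, so the one-term inversion is standard.)
δ = d·√n ⇒ n = (δ/d)² = (3.242 / 0.4286)² = 57.21.
Rounding up, n = 58.

n = 58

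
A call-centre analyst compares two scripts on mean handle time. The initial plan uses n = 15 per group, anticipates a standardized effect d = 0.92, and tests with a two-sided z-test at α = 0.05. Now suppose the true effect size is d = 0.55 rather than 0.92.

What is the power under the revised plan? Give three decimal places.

With d = 0.55: δ = d·√(n/2) = 0.55 × √(15/2) = 1.5062. Critical value z_{0.025} = 1.960.
Revised power = Φ(δ − 1.960) + Φ(−δ − 1.960) = Φ(-0.454) + Φ(-3.466) = 0.3250 + 0.0003 = 0.3253.

Power ≈ 0.325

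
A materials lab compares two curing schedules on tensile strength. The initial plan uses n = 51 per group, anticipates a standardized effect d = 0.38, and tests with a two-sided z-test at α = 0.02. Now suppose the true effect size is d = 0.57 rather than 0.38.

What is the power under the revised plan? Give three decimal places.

With d = 0.57: δ = d·√(n/2) = 0.57 × √(51/2) = 2.8784. Critical value z_{0.01} = 2.326.
Revised power = Φ(δ − 2.326) + Φ(−δ − 2.326) = Φ(0.552) + Φ(-5.205) = 0.7095 + 0.0000 = 0.7095.

Power ≈ 0.710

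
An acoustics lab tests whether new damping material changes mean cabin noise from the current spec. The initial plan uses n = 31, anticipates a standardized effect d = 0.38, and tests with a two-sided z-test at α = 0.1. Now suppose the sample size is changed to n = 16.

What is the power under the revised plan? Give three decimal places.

With n = 16: δ = d·√n = 0.38 × √16 = 1.5200. Critical value z_{0.05} = 1.645.
Revised power = Φ(δ − 1.645) + Φ(−δ − 1.645) = Φ(-0.125) + Φ(-3.165) = 0.4503 + 0.0008 = 0.4511.

Power ≈ 0.451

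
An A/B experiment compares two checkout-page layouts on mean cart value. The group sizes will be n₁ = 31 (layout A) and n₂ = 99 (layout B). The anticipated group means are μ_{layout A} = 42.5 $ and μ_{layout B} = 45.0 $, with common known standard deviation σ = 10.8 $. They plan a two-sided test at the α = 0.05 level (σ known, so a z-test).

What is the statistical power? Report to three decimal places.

Standardized effect: d = |μ_{layout A} − μ_{layout B}| / σ = |42.5 − 45.0| / 10.8 = 0.2315
Noncentrality parameter: δ = d / √(1/n₁ + 1/n₂) = 0.2315 / √(1/31 + 1/99) = 1.1247
Two-sided α = 0.05 → critical value z_{0.025} = 1.960.
Power = Φ(δ − 1.960) + Φ(−δ − 1.960) = Φ(-0.835) + Φ(-3.085) = 0.2018 + 0.0010 = 0.2028.

Power ≈ 0.203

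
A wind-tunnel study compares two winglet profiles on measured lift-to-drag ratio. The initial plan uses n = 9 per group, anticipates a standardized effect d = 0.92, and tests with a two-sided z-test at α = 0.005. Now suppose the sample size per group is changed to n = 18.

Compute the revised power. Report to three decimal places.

With n = 18 per group: δ = d·√(n/2) = 0.92 × √(18/2) = 2.7600. Critical value z_{0.0025} = 2.807.
Revised power = Φ(δ − 2.807) + Φ(−δ − 2.807) = Φ(-0.047) + Φ(-5.567) = 0.4812 + 0.0000 = 0.4812.

Power ≈ 0.481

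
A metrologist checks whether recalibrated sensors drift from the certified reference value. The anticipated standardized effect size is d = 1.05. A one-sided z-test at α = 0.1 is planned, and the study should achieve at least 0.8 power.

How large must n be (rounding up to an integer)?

Set Φ(δ − 1.282) = 0.8; then δ − 1.282 = Φ⁻¹(0.8) = 0.842, giving δ = 2.123.
δ = d·√n ⇒ n = (δ/d)² = (2.123 / 1.05)² = 4.09.
Rounding up, n = 5.

n = 5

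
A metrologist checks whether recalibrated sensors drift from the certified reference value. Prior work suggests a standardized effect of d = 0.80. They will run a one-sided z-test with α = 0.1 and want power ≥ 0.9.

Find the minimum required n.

n = 11

For power 0.9 need Φ(δ − z_{0.1}) = 0.9, so δ = z_{0.1} + z_{0.10} = 1.282 + 1.282 = 2.563.
δ = d·√n ⇒ n = (δ/d)² = (2.563 / 0.80)² = 10.26.
Round up to the next whole unit.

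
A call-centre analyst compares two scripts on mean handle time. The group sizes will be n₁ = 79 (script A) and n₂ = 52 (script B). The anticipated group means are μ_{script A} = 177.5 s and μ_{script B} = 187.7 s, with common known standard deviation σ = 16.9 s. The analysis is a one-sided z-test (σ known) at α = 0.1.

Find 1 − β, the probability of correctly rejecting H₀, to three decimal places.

Standardized effect: d = |μ_{script A} − μ_{script B}| / σ = |177.5 − 187.7| / 16.9 = 0.6036
Noncentrality parameter: λ = d / √(1/n₁ + 1/n₂) = 0.6036 / √(1/79 + 1/52) = 3.3798
Critical value for a one-sided test at α = 0.1: z_α = 1.282.
Power = P(Z > 1.282 − λ) = Φ(2.098) = 0.9821.

Power ≈ 0.982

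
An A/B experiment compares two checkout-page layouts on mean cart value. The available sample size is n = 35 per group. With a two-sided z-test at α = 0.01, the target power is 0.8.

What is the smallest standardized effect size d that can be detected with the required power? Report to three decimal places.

Required noncentrality: δ = z_{0.005} + z_{0.20} = 2.576 + 0.842 = 3.417.
(Lower-tail contribution to power is negligible for δ > 0.)
δ = d·√(n/2) ⇒ d = δ/√(n/2) = 3.417/√(35/2) = 0.8169.

d ≈ 0.817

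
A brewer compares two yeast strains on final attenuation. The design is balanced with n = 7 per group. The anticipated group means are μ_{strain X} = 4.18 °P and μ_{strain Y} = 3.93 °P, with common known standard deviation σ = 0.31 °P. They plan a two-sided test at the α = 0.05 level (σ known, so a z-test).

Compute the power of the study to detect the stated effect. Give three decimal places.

Standardized effect: d = |μ_{strain X} − μ_{strain Y}| / σ = |4.18 − 3.93| / 0.31 = 0.8065
Noncentrality parameter: δ = d·√(n/2) = 0.8065 × √(7/2) = 1.5087
Critical value for a two-sided test at α = 0.05: z_{α/2} = 1.960.
Power = Φ(δ − 1.960) + Φ(−δ − 1.960) = Φ(-0.451) + Φ(-3.469) = 0.3259 + 0.0003 = 0.3262.

Power ≈ 0.326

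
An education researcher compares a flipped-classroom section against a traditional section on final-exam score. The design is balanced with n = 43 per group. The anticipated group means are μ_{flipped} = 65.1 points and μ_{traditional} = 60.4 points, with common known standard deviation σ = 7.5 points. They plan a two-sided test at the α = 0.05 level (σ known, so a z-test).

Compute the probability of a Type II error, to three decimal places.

β ≈ 0.172

Standardized effect: d = |μ_{flipped} − μ_{traditional}| / σ = |65.1 − 60.4| / 7.5 = 0.6267
Noncentrality parameter: λ = d·√(n/2) = 0.6267 × √(43/2) = 2.9057
Two-sided α = 0.05 → critical value z_{0.025} = 1.960.
Power = Φ(λ − 1.960) + Φ(−λ − 1.960) = Φ(0.946) + Φ(-4.866) = 0.8279 + 0.0000 = 0.8279.
Type II error: β = 1 − power = 1 − 0.8279 = 0.1721.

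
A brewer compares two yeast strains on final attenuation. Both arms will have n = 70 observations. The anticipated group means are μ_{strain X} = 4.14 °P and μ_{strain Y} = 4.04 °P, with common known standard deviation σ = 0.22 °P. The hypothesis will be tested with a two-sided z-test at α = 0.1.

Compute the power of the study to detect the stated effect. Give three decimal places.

Power ≈ 0.852

Standardized effect: d = |μ_{strain X} − μ_{strain Y}| / σ = |4.14 − 4.04| / 0.22 = 0.4545
Noncentrality parameter: δ = d·√(n/2) = 0.4545 × √(70/2) = 2.6891
Two-sided α = 0.1 → critical value z_{0.05} = 1.645.
Power = Φ(δ − 1.645) + Φ(−δ − 1.645) = Φ(1.044) + Φ(-4.334) = 0.8518 + 0.0000 = 0.8518.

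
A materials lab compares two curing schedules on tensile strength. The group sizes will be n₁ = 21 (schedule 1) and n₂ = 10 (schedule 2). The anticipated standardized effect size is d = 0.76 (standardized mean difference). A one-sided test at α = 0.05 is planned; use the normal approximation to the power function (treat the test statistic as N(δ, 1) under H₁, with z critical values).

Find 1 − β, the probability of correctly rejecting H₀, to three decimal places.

Noncentrality parameter: δ = d / √(1/n₁ + 1/n₂) = 0.76 / √(1/21 + 1/10) = 1.9781
Critical value for a one-sided test at α = 0.05: z_α = 1.645.
Power = P(Z > 1.645 − δ) = Φ(0.333) = 0.6305.

Power ≈ 0.631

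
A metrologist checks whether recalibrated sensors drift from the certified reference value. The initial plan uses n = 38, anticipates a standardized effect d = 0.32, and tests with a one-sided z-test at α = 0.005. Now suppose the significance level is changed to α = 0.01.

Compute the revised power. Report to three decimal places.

Power ≈ 0.362

δ = d·√n = 0.32 × √38 = 1.9726 (unchanged). New critical value: z_{0.01} = 2.326.
Revised power = Φ(δ − 2.326) = Φ(-0.354) = 0.3618.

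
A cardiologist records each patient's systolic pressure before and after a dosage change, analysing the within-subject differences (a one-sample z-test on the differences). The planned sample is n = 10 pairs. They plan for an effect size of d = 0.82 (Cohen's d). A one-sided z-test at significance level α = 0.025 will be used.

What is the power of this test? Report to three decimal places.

Noncentrality parameter: δ = d·√n = 0.82 × √10 = 2.5931
One-sided α = 0.025 → critical value z_{0.025} = 1.960.
Power = P(Z > 1.960 − δ) = Φ(0.633) = 0.7367.

Power ≈ 0.737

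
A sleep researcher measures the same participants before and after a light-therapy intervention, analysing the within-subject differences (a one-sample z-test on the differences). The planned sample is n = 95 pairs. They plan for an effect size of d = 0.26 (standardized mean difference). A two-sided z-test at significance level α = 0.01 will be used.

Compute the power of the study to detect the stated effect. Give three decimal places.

Noncentrality parameter: δ = d·√n = 0.26 × √95 = 2.5342
Critical value for a two-sided test at α = 0.01: z_{α/2} = 2.576.
Power = Φ(δ − 2.576) + Φ(−δ − 2.576) = Φ(-0.042) + Φ(-5.110) = 0.4834 + 0.0000 = 0.4834.

Power ≈ 0.483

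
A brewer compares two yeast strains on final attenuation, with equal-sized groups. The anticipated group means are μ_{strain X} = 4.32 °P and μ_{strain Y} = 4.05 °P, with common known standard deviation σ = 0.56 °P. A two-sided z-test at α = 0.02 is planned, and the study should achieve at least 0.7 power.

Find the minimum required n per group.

Standardized effect: d = |μ_{strain X} − μ_{strain Y}| / σ = |4.32 − 4.05| / 0.56 = 0.4821
For power 0.7 need Φ(δ − z_{0.01}) = 0.7, so δ = z_{0.01} + z_{0.30} = 2.326 + 0.524 = 2.851.
(Ignoring the negligible lower-tail rejection probability gives the usual closed-form inversion.)
δ = d·√(n/2) ⇒ n = 2(δ/d)² = 2 × (2.851 / 0.4821)² = 69.92.
Rounding up, n = 70 per group.

n = 70 per group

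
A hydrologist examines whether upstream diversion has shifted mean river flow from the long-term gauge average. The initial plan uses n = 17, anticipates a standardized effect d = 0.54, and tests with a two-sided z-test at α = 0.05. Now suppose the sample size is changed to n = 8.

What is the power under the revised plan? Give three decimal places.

Power ≈ 0.333

With n = 8: δ = d·√n = 0.54 × √8 = 1.5274. Critical value z_{0.025} = 1.960.
Revised power = Φ(δ − 1.960) + Φ(−δ − 1.960) = Φ(-0.433) + Φ(-3.487) = 0.3326 + 0.0002 = 0.3329.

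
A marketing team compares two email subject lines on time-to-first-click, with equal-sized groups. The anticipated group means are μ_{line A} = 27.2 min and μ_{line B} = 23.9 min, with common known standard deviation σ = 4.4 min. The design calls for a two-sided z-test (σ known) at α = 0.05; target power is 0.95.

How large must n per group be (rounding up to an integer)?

Standardized effect: d = |μ_{line A} − μ_{line B}| / σ = |27.2 − 23.9| / 4.4 = 0.7500
For power 0.95 need Φ(δ − z_{0.025}) = 0.95, so δ = z_{0.025} + z_{0.05} = 1.960 + 1.645 = 3.605.
(Ignoring the negligible lower-tail rejection probability gives the usual closed-form inversion.)
δ = d·√(n/2) ⇒ n = 2(δ/d)² = 2 × (3.605 / 0.7500)² = 46.20.
Rounding up, n = 47 per group.

n = 47 per group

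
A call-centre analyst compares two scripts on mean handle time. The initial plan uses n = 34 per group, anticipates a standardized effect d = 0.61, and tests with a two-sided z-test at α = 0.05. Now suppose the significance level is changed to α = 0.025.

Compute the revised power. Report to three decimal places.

δ = d·√(n/2) = 0.61 × √(34/2) = 2.5151 (unchanged). New critical value: z_{0.0125} = 2.241.
Revised power = Φ(δ − 2.241) + Φ(−δ − 2.241) = Φ(0.274) + Φ(-4.756) = 0.6078 + 0.0000 = 0.6078.

Power ≈ 0.608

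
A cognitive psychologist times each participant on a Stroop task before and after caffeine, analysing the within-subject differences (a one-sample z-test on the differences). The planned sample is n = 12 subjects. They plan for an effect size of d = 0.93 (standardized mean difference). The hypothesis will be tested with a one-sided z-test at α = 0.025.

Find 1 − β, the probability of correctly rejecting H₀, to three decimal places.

Noncentrality parameter: δ = d·√n = 0.93 × √12 = 3.2216
Critical value for a one-sided test at α = 0.025: z_α = 1.960.
Power = P(Z > 1.960 − δ) = Φ(1.262) = 0.8965.

Power ≈ 0.896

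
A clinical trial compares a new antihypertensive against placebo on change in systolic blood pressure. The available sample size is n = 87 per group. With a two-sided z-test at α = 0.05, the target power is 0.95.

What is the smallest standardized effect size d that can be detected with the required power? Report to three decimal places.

d ≈ 0.547

Need Φ(δ − 1.960) = 0.95, so δ = 1.960 + 1.645 = 3.605.
(The second rejection-region term Φ(−δ − z_{α/2}) is negligible and dropped.)
δ = d·√(n/2) ⇒ d = δ/√(n/2) = 3.605/√(87/2) = 0.5466.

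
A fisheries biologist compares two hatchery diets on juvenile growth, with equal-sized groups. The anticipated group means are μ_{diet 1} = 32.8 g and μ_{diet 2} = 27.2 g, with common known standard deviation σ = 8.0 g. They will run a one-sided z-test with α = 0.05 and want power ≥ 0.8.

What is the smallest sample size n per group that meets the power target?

n = 26 per group

Standardized effect: d = |μ_{diet 1} − μ_{diet 2}| / σ = |32.8 − 27.2| / 8.0 = 0.7000
For power 0.8 need Φ(δ − z_{0.05}) = 0.8, so δ = z_{0.05} + z_{0.20} = 1.645 + 0.842 = 2.486.
δ = d·√(n/2) ⇒ n = 2(δ/d)² = 2 × (2.486 / 0.7000)² = 25.23.
Round up to the next whole unit.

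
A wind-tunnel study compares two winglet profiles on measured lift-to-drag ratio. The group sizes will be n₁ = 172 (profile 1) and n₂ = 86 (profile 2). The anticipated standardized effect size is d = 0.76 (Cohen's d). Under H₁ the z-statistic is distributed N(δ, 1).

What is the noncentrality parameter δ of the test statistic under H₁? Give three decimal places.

δ ≈ 5.755

δ = d / √(1/n₁ + 1/n₂) = 0.76 / √(1/172 + 1/86) = 5.7546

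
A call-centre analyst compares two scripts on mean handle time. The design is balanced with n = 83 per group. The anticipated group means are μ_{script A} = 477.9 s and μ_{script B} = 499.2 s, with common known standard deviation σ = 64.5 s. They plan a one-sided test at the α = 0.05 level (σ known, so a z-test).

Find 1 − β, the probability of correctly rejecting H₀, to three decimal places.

Power ≈ 0.685

Standardized effect: d = |μ_{script A} − μ_{script B}| / σ = |477.9 − 499.2| / 64.5 = 0.3302
Noncentrality parameter: δ = d·√(n/2) = 0.3302 × √(83/2) = 2.1274
Critical value for a one-sided test at α = 0.05: z_α = 1.645.
Power = P(Z > 1.645 − δ) = Φ(0.483) = 0.6853.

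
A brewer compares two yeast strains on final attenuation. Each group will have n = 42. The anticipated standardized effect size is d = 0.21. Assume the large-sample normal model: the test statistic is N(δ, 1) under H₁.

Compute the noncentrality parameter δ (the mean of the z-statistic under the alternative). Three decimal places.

δ ≈ 0.962

The noncentrality parameter scales effect size by the design's sample-size factor: δ = d·√(n/2) = 0.21 × √(42/2) = 0.9623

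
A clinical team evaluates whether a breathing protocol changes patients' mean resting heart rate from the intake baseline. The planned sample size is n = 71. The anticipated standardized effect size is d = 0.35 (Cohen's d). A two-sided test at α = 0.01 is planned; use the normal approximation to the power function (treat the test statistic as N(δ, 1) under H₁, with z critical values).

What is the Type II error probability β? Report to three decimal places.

β ≈ 0.354

Noncentrality parameter: δ = d·√n = 0.35 × √71 = 2.9492
Two-sided α = 0.01 → critical value z_{0.005} = 2.576.
Power = Φ(δ − 2.576) + Φ(−δ − 2.576) = Φ(0.373) + Φ(-5.525) = 0.6455 + 0.0000 = 0.6455.
Type II error: β = 1 − power = 1 − 0.6455 = 0.3545.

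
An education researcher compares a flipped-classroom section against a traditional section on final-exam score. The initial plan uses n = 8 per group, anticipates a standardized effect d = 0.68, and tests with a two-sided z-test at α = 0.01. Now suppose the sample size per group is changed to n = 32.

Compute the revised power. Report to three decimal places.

With n = 32 per group: δ = d·√(n/2) = 0.68 × √(32/2) = 2.7200. Critical value z_{0.005} = 2.576.
Revised power = Φ(δ − 2.576) + Φ(−δ − 2.576) = Φ(0.144) + Φ(-5.296) = 0.5573 + 0.0000 = 0.5573.

Power ≈ 0.557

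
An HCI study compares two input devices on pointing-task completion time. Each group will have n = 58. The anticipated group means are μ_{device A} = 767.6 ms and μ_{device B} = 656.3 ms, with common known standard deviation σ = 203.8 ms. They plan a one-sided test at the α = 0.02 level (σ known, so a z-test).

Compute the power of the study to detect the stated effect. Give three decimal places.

Power ≈ 0.813

Standardized effect: d = |μ_{device A} − μ_{device B}| / σ = |767.6 − 656.3| / 203.8 = 0.5461
Noncentrality parameter: δ = d·√(n/2) = 0.5461 × √(58/2) = 2.9410
One-sided α = 0.02 → critical value z_{0.02} = 2.054.
Power = Φ(δ − 2.054) = Φ(0.887) = 0.8125.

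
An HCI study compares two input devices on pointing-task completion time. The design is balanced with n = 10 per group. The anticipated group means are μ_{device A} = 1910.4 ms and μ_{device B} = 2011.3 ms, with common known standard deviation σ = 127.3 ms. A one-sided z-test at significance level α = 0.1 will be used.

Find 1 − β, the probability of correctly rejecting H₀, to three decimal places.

Power ≈ 0.688

Standardized effect: d = |μ_{device A} − μ_{device B}| / σ = |1910.4 − 2011.3| / 127.3 = 0.7926
Noncentrality parameter: δ = d·√(n/2) = 0.7926 × √(10/2) = 1.7723
One-sided α = 0.1 → critical value z_{0.1} = 1.282.
Power = P(Z > 1.282 − δ) = Φ(0.491) = 0.6882.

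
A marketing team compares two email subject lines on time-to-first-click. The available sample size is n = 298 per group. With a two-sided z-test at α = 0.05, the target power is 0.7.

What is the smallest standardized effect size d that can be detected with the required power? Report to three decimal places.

d ≈ 0.204

Need Φ(δ − 1.960) = 0.7, so δ = 1.960 + 0.524 = 2.484.
(The second rejection-region term Φ(−δ − z_{α/2}) is negligible and dropped.)
δ = d·√(n/2) ⇒ d = δ/√(n/2) = 2.484/√(298/2) = 0.2035.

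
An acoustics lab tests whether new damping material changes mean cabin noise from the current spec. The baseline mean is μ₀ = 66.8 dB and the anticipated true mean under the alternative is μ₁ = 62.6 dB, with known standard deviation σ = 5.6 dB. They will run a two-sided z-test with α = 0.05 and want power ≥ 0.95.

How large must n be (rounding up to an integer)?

Standardized effect: d = |μ₁ − μ₀| / σ = |62.6 − 66.8| / 5.6 = 0.7500
For power 0.95 need Φ(δ − z_{0.025}) = 0.95, so δ = z_{0.025} + z_{0.05} = 1.960 + 1.645 = 3.605.
(For δ > 0 the lower-tail rejection region contributes negligibly to power, so the one-term inversion is standard.)
δ = d·√n ⇒ n = (δ/d)² = (3.605 / 0.7500)² = 23.10.
Round up to the next whole unit.

n = 24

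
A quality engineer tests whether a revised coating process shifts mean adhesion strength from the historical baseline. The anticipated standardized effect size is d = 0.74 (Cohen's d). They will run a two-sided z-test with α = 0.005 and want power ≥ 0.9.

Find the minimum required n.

For power 0.9 need Φ(δ − z_{0.0025}) = 0.9, so δ = z_{0.0025} + z_{0.10} = 2.807 + 1.282 = 4.089.
(Ignoring the negligible lower-tail rejection probability gives the usual closed-form inversion.)
δ = d·√n ⇒ n = (δ/d)² = (4.089 / 0.74)² = 30.53.
Rounding up, n = 31.

n = 31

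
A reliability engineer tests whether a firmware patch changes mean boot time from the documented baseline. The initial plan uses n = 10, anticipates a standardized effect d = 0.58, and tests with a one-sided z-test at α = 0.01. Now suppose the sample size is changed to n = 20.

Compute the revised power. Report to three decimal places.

Power ≈ 0.605

With n = 20: δ = d·√n = 0.58 × √20 = 2.5938. Critical value z_{0.01} = 2.326.
Revised power = Φ(δ − 2.326) = Φ(0.267) = 0.6055.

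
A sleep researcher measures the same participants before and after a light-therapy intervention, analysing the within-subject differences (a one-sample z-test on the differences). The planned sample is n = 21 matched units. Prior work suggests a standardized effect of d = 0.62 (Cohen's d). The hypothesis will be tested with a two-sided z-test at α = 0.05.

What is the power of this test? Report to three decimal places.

Noncentrality parameter: δ = d·√n = 0.62 × √21 = 2.8412
Critical value for a two-sided test at α = 0.05: z_{α/2} = 1.960.
Power = Φ(δ − 1.960) + Φ(−δ − 1.960) = Φ(0.881) + Φ(-4.801) = 0.8109 + 0.0000 = 0.8109.

Power ≈ 0.811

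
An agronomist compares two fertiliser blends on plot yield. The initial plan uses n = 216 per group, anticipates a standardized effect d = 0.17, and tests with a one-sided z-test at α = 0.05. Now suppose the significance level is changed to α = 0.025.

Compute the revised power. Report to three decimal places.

Power ≈ 0.423

δ = d·√(n/2) = 0.17 × √(216/2) = 1.7667 (unchanged). New critical value: z_{0.025} = 1.960.
Revised power = Φ(δ − 1.960) = Φ(-0.193) = 0.4234.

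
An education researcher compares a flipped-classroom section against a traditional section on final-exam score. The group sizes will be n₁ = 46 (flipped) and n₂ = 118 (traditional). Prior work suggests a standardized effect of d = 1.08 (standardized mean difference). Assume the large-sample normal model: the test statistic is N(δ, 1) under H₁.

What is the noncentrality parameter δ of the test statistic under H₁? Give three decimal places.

δ ≈ 6.213

δ = d / √(1/n₁ + 1/n₂) = 1.08 / √(1/46 + 1/118) = 6.2133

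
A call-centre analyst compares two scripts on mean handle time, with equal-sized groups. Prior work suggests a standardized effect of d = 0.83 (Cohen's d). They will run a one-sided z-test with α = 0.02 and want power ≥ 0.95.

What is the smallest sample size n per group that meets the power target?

Set Φ(δ − 2.054) = 0.95; then δ − 2.054 = Φ⁻¹(0.95) = 1.645, giving δ = 3.699.
δ = d·√(n/2) ⇒ n = 2(δ/d)² = 2 × (3.699 / 0.83)² = 39.71.
Rounding up, n = 40 per group.

n = 40 per group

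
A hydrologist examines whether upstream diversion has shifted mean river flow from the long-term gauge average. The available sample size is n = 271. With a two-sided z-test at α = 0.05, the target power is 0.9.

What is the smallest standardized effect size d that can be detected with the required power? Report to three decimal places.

Need Φ(δ − 1.960) = 0.9, so δ = 1.960 + 1.282 = 3.242.
(The second rejection-region term Φ(−δ − z_{α/2}) is negligible and dropped.)
δ = d·√n ⇒ d = δ/√n = 3.242/√271 = 0.1969.

d ≈ 0.197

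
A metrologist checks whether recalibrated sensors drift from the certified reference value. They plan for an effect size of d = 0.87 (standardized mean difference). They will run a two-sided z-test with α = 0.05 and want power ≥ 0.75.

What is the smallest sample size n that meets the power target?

n = 10

For power 0.75 need Φ(δ − z_{0.025}) = 0.75, so δ = z_{0.025} + z_{0.25} = 1.960 + 0.674 = 2.634.
(Ignoring the negligible lower-tail rejection probability gives the usual closed-form inversion.)
δ = d·√n ⇒ n = (δ/d)² = (2.634 / 0.87)² = 9.17.
Rounding up, n = 10.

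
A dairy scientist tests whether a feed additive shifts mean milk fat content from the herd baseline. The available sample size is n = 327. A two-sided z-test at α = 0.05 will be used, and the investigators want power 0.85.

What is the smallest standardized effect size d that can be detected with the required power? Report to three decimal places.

Need Φ(δ − 1.960) = 0.85, so δ = 1.960 + 1.036 = 2.996.
(Lower-tail contribution to power is negligible for δ > 0.)
δ = d·√n ⇒ d = δ/√n = 2.996/√327 = 0.1657.

d ≈ 0.166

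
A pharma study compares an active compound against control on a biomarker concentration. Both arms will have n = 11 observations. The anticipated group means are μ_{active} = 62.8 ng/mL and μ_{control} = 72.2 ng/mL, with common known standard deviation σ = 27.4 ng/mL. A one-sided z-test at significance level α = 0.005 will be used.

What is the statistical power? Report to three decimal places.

Power ≈ 0.038

Standardized effect: d = |μ_{active} − μ_{control}| / σ = |62.8 − 72.2| / 27.4 = 0.3431
Noncentrality parameter: δ = d·√(n/2) = 0.3431 × √(11/2) = 0.8046
Critical value for a one-sided test at α = 0.005: z_α = 2.576.
Power = Φ(δ − 2.576) = Φ(-1.771) = 0.0383.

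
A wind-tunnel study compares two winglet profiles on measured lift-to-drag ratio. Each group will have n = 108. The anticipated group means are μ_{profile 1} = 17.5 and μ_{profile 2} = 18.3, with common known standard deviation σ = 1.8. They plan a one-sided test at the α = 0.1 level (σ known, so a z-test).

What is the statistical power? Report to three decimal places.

Standardized effect: d = |μ_{profile 1} − μ_{profile 2}| / σ = |17.5 − 18.3| / 1.8 = 0.4444
Noncentrality parameter: δ = d·√(n/2) = 0.4444 × √(108/2) = 3.2660
One-sided α = 0.1 → critical value z_{0.1} = 1.282.
Power = Φ(δ − 1.282) = Φ(1.984) = 0.9764.

Power ≈ 0.976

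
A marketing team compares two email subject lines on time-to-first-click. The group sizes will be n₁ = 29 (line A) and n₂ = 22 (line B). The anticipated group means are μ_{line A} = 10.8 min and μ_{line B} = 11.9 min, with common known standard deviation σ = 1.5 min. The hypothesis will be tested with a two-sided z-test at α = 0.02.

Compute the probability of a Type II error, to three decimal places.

β ≈ 0.395

Standardized effect: d = |μ_{line A} − μ_{line B}| / σ = |10.8 − 11.9| / 1.5 = 0.7333
Noncentrality parameter: λ = d / √(1/n₁ + 1/n₂) = 0.7333 / √(1/29 + 1/22) = 2.5937
Two-sided α = 0.02 → critical value z_{0.01} = 2.326.
Power = Φ(λ − 2.326) + Φ(−λ − 2.326) = Φ(0.267) + Φ(-4.920) = 0.6054 + 0.0000 = 0.6054.
Type II error: β = 1 − power = 1 − 0.6054 = 0.3946.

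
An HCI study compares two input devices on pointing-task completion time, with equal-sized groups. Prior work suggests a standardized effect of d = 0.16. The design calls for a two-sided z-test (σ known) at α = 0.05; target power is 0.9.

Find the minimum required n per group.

Set Φ(δ − 1.960) = 0.9; then δ − 1.960 = Φ⁻¹(0.9) = 1.282, giving δ = 3.242.
(Ignoring the negligible lower-tail rejection probability gives the usual closed-form inversion.)
δ = d·√(n/2) ⇒ n = 2(δ/d)² = 2 × (3.242 / 0.16)² = 820.89.
Rounding up, n = 821 per group.

n = 821 per group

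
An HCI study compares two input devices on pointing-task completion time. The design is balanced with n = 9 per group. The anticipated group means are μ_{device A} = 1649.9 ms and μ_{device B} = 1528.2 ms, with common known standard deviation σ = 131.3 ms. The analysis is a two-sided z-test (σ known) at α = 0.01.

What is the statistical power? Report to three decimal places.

Standardized effect: d = |μ_{device A} − μ_{device B}| / σ = |1649.9 − 1528.2| / 131.3 = 0.9269
Noncentrality parameter: δ = d·√(n/2) = 0.9269 × √(9/2) = 1.9662
Two-sided α = 0.01 → critical value z_{0.005} = 2.576.
Power = Φ(δ − 2.576) + Φ(−δ − 2.576) = Φ(-0.610) + Φ(-4.542) = 0.2711 + 0.0000 = 0.2711.

Power ≈ 0.271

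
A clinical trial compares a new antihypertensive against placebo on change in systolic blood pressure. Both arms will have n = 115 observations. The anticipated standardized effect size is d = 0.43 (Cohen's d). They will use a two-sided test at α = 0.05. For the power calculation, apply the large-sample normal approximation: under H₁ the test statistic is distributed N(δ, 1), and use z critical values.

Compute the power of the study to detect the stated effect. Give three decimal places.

Power ≈ 0.903

Noncentrality parameter: δ = d·√(n/2) = 0.43 × √(115/2) = 3.2606
Two-sided α = 0.05 → critical value z_{0.025} = 1.960.
Power = Φ(δ − 1.960) + Φ(−δ − 1.960) = Φ(1.301) + Φ(-5.221) = 0.9033 + 0.0000 = 0.9033.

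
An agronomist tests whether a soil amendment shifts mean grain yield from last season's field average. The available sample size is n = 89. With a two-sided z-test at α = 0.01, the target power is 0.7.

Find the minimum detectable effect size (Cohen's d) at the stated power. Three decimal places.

d ≈ 0.329

Need Φ(δ − 2.576) = 0.7, so δ = 2.576 + 0.524 = 3.100.
(Lower-tail contribution to power is negligible for δ > 0.)
δ = d·√n ⇒ d = δ/√n = 3.100/√89 = 0.3286.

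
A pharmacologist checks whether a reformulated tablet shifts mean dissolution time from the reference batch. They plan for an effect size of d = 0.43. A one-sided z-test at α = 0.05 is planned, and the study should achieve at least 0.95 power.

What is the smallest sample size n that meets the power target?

Set Φ(δ − 1.645) = 0.95; then δ − 1.645 = Φ⁻¹(0.95) = 1.645, giving δ = 3.290.
δ = d·√n ⇒ n = (δ/d)² = (3.290 / 0.43)² = 58.53.
Round up to the next whole unit.

n = 59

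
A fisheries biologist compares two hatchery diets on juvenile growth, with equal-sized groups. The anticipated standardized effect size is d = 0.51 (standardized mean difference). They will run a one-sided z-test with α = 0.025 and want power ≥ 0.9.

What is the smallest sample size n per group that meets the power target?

Set Φ(δ − 1.960) = 0.9; then δ − 1.960 = Φ⁻¹(0.9) = 1.282, giving δ = 3.242.
δ = d·√(n/2) ⇒ n = 2(δ/d)² = 2 × (3.242 / 0.51)² = 80.80.
Rounding up, n = 81 per group.

n = 81 per group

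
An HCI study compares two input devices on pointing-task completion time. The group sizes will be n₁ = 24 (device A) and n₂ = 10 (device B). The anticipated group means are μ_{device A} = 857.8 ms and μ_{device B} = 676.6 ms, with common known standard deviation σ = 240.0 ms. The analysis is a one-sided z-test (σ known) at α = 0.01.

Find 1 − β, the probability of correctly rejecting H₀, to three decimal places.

Power ≈ 0.374

Standardized effect: d = |μ_{device A} − μ_{device B}| / σ = |857.8 − 676.6| / 240.0 = 0.7550
Noncentrality parameter: δ = d / √(1/n₁ + 1/n₂) = 0.7550 / √(1/24 + 1/10) = 2.0059
One-sided α = 0.01 → critical value z_{0.01} = 2.326.
Power = Φ(δ − 2.326) = Φ(-0.320) = 0.3743.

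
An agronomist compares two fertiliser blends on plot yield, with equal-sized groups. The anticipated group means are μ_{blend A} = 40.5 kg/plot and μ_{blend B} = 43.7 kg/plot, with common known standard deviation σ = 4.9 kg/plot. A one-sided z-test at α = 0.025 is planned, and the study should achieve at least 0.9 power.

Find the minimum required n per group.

Standardized effect: d = |μ_{blend A} − μ_{blend B}| / σ = |40.5 − 43.7| / 4.9 = 0.6531
For power 0.9 need Φ(δ − z_{0.025}) = 0.9, so δ = z_{0.025} + z_{0.10} = 1.960 + 1.282 = 3.242.
δ = d·√(n/2) ⇒ n = 2(δ/d)² = 2 × (3.242 / 0.6531)² = 49.27.
Rounding up, n = 50 per group.

n = 50 per group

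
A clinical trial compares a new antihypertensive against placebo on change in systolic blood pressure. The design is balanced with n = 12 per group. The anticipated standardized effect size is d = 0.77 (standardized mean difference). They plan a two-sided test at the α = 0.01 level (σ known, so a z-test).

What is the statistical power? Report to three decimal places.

Power ≈ 0.245

Noncentrality parameter: δ = d·√(n/2) = 0.77 × √(12/2) = 1.8861
Critical value for a two-sided test at α = 0.01: z_{α/2} = 2.576.
Power = Φ(δ − 2.576) + Φ(−δ − 2.576) = Φ(-0.690) + Φ(-4.462) = 0.2452 + 0.0000 = 0.2452.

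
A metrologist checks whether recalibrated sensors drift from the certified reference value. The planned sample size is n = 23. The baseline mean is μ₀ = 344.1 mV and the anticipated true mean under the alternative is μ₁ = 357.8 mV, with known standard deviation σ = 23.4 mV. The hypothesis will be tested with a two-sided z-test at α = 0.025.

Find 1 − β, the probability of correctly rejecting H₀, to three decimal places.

Standardized effect: d = |μ₁ − μ₀| / σ = |357.8 − 344.1| / 23.4 = 0.5855
Noncentrality parameter: λ = d·√n = 0.5855 × √23 = 2.8078
Critical value for a two-sided test at α = 0.025: z_{α/2} = 2.241.
Power = Φ(λ − 2.241) + Φ(−λ − 2.241) = Φ(0.566) + Φ(-5.049) = 0.7144 + 0.0000 = 0.7144.

Power ≈ 0.714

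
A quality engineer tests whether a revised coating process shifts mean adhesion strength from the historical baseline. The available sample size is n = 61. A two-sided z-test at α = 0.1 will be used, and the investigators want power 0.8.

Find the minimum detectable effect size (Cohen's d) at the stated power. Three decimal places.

d ≈ 0.318

Required noncentrality: δ = z_{0.05} + z_{0.20} = 1.645 + 0.842 = 2.486.
(The second rejection-region term Φ(−δ − z_{α/2}) is negligible and dropped.)
δ = d·√n ⇒ d = δ/√n = 2.486/√61 = 0.3184.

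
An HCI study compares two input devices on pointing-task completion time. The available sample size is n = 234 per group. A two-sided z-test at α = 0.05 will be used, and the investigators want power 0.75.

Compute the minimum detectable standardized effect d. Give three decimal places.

Need Φ(δ − 1.960) = 0.75, so δ = 1.960 + 0.674 = 2.634.
(Lower-tail contribution to power is negligible for δ > 0.)
δ = d·√(n/2) ⇒ d = δ/√(n/2) = 2.634/√(234/2) = 0.2436.

d ≈ 0.244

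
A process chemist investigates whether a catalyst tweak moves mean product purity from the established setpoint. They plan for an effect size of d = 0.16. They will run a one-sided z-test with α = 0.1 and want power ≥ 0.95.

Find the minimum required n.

For power 0.95 need Φ(δ − z_{0.1}) = 0.95, so δ = z_{0.1} + z_{0.05} = 1.282 + 1.645 = 2.926.
δ = d·√n ⇒ n = (δ/d)² = (2.926 / 0.16)² = 334.53.
Rounding up, n = 335.

n = 335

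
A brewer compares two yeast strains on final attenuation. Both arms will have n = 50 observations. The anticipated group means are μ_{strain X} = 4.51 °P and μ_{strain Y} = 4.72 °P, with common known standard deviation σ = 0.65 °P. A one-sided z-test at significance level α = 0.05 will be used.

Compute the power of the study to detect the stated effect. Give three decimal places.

Standardized effect: d = |μ_{strain X} − μ_{strain Y}| / σ = |4.51 − 4.72| / 0.65 = 0.3231
Noncentrality parameter: δ = d·√(n/2) = 0.3231 × √(50/2) = 1.6154
Critical value for a one-sided test at α = 0.05: z_α = 1.645.
Power = P(Z > 1.645 − δ) = Φ(-0.029) = 0.4882.

Power ≈ 0.488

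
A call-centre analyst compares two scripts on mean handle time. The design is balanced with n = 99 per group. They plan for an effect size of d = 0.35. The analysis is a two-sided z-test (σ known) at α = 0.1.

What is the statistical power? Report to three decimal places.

Power ≈ 0.793

Noncentrality parameter: δ = d·√(n/2) = 0.35 × √(99/2) = 2.4625
Critical value for a two-sided test at α = 0.1: z_{α/2} = 1.645.
Power = Φ(δ − 1.645) + Φ(−δ − 1.645) = Φ(0.818) + Φ(-4.107) = 0.7932 + 0.0000 = 0.7932.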